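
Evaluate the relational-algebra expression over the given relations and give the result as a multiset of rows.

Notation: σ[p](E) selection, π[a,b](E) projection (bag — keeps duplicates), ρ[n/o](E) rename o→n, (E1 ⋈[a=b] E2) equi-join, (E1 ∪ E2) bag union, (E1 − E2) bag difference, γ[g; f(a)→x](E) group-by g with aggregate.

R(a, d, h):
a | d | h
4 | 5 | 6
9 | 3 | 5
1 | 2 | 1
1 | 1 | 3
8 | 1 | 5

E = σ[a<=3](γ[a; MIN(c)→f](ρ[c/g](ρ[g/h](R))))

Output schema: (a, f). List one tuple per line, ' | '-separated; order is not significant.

Stepwise |·|:
  R → 5
  ρ[g/h](R) → 5
  ρ[c/g](ρ[g/h](R)) → 5
  γ[a; MIN(c)→f](ρ[c/g](ρ[g/h](R))) → 4
  σ[a<=3](γ[a; MIN(c)→f](ρ[c/g](ρ[g/h](R)))) → 1

== RESULT ==
a | f
1 | 1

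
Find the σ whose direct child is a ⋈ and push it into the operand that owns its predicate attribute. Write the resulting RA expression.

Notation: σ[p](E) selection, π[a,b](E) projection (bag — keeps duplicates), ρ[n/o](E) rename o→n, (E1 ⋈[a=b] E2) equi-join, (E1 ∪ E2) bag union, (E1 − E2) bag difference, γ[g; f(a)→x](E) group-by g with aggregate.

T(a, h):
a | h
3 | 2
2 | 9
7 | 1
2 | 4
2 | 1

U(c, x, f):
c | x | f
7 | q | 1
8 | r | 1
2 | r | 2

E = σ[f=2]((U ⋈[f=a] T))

σ filters on f, owned by the left side.
E' = (σ[f=2](U) ⋈[f=a] T)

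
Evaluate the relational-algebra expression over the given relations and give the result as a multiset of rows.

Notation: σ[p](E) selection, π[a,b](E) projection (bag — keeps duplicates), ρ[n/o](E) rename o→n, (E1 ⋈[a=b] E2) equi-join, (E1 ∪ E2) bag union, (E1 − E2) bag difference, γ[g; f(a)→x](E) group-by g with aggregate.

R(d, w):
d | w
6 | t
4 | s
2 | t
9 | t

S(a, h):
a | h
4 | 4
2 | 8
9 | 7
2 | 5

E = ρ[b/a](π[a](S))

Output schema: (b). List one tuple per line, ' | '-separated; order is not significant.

Per-node cardinality:
  S → 4
  π[a](S) → 4
  ρ[b/a](π[a](S)) → 4

== RESULT ==
b
2
2
4
9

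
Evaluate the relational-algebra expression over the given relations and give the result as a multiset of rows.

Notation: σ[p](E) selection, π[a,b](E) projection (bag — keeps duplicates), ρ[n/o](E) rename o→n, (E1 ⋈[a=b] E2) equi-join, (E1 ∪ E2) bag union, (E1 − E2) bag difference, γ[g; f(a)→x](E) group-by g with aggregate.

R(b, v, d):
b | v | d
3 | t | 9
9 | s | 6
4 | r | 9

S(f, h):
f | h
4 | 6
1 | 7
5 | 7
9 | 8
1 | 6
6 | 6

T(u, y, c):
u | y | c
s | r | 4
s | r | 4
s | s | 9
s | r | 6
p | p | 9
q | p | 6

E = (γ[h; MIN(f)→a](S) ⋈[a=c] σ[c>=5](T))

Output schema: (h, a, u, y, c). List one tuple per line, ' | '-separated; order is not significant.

Per-node cardinality:
  S → 6
  γ[h; MIN(f)→a](S) → 3
  T → 6
  σ[c>=5](T) → 4
  (γ[h; MIN(f)→a](S) ⋈[a=c] σ[c>=5](T)) → 2

== RESULT ==
h | a | u | y | c
8 | 9 | p | p | 9
8 | 9 | s | s | 9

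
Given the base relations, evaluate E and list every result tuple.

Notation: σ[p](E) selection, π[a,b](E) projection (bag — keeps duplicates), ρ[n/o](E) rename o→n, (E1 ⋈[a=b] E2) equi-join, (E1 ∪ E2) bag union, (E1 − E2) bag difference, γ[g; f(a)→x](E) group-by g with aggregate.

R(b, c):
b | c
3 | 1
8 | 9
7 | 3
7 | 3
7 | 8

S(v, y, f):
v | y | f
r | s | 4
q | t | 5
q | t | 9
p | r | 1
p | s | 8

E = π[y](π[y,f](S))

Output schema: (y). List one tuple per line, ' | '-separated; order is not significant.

Stepwise |·|:
  S → 5
  π[y,f](S) → 5
  π[y](π[y,f](S)) → 5

== RESULT ==
y
r
s
s
t
t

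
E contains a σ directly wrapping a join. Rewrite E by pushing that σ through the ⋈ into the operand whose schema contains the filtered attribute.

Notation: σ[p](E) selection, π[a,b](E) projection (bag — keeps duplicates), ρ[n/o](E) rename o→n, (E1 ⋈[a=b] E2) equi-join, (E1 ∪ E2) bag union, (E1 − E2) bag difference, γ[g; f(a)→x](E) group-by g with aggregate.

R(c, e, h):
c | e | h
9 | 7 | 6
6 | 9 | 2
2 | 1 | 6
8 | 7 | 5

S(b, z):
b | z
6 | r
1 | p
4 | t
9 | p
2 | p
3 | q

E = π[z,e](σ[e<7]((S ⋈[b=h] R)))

σ filters on e, owned by the right side.
E' = π[z,e]((S ⋈[b=h] σ[e<7](R)))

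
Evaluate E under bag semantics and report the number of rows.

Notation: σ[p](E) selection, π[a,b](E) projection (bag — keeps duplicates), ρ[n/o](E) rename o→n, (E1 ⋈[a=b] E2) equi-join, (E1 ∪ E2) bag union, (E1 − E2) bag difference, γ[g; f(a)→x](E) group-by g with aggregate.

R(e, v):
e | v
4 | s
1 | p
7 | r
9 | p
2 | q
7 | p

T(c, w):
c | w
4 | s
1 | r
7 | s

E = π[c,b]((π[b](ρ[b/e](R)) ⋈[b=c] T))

Per-node cardinality:
  R → 6
  ρ[b/e](R) → 6
  π[b](ρ[b/e](R)) → 6
  T → 3
  (π[b](ρ[b/e](R)) ⋈[b=c] T) → 4
  π[c,b]((π[b](ρ[b/e](R)) ⋈[b=c] T)) → 4

|E| = 4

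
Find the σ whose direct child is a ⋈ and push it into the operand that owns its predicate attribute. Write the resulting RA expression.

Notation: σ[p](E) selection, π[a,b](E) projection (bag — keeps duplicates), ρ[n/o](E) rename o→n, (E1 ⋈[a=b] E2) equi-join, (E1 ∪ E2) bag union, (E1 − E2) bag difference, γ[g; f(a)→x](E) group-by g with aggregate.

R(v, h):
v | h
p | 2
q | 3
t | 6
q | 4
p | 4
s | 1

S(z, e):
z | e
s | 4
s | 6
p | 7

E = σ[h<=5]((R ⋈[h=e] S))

σ filters on h, owned by the left side.
E' = (σ[h<=5](R) ⋈[h=e] S)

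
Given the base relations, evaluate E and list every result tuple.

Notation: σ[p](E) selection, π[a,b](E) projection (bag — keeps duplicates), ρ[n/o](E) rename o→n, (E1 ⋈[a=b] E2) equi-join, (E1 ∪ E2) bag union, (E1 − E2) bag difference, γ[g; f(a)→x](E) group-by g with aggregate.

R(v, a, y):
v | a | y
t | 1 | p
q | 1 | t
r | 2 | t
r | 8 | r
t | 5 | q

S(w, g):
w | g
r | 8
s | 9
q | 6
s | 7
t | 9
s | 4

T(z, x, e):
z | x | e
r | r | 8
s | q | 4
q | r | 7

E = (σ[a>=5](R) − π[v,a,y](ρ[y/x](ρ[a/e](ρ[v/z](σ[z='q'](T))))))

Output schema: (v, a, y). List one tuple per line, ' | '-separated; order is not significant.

Stepwise |·|:
  R → 5
  σ[a>=5](R) → 2
  T → 3
  σ[z='q'](T) → 1
  ρ[v/z](σ[z='q'](T)) → 1
  ρ[a/e](ρ[v/z](σ[z='q'](T))) → 1
  ρ[y/x](ρ[a/e](ρ[v/z](σ[z='q'](T)))) → 1
  π[v,a,y](ρ[y/x](ρ[a/e](ρ[v/z](σ[z='q'](T))))) → 1
  (σ[a>=5](R) − π[v,a,y](ρ[y/x](ρ[a/e](ρ[v/z](σ[z='q'](T)))))) → 2

== RESULT ==
v | a | y
r | 8 | r
t | 5 | q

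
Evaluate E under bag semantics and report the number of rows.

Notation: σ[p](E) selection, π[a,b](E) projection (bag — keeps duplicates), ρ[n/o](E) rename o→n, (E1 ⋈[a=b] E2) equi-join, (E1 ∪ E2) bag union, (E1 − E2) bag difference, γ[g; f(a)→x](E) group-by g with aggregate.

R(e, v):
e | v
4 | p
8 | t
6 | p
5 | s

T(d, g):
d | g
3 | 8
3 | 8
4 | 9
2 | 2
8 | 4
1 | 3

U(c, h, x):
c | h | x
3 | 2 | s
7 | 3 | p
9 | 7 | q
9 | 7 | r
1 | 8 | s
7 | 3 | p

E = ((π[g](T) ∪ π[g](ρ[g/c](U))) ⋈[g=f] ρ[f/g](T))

Row counts bottom-up:
  T → 6
  π[g](T) → 6
  U → 6
  ρ[g/c](U) → 6
  π[g](ρ[g/c](U)) → 6
  (π[g](T) ∪ π[g](ρ[g/c](U))) → 12
  T → 6
  ρ[f/g](T) → 6
  ((π[g](T) ∪ π[g](ρ[g/c](U))) ⋈[g=f] ρ[f/g](T)) → 11

|E| = 11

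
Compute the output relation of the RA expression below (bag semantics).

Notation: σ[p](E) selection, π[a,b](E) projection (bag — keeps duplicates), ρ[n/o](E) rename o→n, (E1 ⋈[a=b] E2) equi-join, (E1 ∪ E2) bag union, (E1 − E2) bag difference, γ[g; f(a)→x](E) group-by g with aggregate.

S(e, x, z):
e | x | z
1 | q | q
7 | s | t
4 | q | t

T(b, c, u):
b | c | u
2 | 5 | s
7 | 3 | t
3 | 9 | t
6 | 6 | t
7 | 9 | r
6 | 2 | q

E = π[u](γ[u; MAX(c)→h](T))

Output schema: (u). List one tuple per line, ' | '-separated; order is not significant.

Per-node cardinality:
  T → 6
  γ[u; MAX(c)→h](T) → 4
  π[u](γ[u; MAX(c)→h](T)) → 4

== RESULT ==
u
q
r
s
t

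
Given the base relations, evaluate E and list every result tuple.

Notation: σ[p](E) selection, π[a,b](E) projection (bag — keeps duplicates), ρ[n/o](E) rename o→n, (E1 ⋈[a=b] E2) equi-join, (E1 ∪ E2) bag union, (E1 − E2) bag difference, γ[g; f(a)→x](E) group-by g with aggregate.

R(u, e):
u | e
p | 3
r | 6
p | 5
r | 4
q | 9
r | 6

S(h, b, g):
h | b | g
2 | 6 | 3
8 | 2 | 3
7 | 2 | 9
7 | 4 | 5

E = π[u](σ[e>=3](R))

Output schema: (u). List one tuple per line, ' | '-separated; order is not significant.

Row counts bottom-up:
  R → 6
  σ[e>=3](R) → 6
  π[u](σ[e>=3](R)) → 6

== RESULT ==
u
p
p
q
r
r
r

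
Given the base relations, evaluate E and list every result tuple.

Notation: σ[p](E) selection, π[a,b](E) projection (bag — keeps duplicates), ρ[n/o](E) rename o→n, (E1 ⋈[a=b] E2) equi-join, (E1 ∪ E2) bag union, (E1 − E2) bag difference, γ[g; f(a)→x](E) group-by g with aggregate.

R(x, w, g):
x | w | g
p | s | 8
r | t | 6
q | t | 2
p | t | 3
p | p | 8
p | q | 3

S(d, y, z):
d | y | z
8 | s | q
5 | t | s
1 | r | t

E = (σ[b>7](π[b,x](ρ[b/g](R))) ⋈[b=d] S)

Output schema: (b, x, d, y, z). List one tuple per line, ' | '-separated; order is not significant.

Stepwise |·|:
  R → 6
  ρ[b/g](R) → 6
  π[b,x](ρ[b/g](R)) → 6
  σ[b>7](π[b,x](ρ[b/g](R))) → 2
  S → 3
  (σ[b>7](π[b,x](ρ[b/g](R))) ⋈[b=d] S) → 2

== RESULT ==
b | x | d | y | z
8 | p | 8 | s | q
8 | p | 8 | s | q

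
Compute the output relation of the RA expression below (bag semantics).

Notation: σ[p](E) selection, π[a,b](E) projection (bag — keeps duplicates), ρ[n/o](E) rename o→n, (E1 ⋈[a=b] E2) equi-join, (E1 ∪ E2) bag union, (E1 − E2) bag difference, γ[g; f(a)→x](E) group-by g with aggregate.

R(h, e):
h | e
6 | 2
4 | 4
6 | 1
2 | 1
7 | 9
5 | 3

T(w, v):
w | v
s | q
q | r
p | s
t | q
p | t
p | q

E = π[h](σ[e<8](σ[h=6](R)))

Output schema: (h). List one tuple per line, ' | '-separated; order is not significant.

Subexpression sizes:
  R → 6
  σ[h=6](R) → 2
  σ[e<8](σ[h=6](R)) → 2
  π[h](σ[e<8](σ[h=6](R))) → 2

== RESULT ==
h
6
6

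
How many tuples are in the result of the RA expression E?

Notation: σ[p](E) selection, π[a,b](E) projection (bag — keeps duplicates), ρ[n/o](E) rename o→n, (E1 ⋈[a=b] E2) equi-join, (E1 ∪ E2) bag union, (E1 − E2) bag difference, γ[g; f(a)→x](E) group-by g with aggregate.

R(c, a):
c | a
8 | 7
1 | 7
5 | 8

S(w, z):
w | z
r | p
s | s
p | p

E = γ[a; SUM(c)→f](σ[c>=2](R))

Stepwise |·|:
  R → 3
  σ[c>=2](R) → 2
  γ[a; SUM(c)→f](σ[c>=2](R)) → 2

|E| = 2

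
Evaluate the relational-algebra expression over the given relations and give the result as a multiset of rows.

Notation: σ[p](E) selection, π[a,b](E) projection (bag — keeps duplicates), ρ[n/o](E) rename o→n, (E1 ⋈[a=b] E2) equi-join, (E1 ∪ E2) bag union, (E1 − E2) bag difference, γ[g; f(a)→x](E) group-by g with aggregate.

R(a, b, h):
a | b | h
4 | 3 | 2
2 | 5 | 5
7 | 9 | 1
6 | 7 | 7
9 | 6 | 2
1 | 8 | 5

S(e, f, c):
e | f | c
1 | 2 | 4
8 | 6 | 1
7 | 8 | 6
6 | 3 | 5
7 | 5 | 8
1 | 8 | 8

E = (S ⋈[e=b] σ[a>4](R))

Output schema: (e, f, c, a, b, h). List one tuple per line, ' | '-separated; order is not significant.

Subexpression sizes:
  S → 6
  R → 6
  σ[a>4](R) → 3
  (S ⋈[e=b] σ[a>4](R)) → 3

== RESULT ==
e | f | c | a | b | h
6 | 3 | 5 | 9 | 6 | 2
7 | 5 | 8 | 6 | 7 | 7
7 | 8 | 6 | 6 | 7 | 7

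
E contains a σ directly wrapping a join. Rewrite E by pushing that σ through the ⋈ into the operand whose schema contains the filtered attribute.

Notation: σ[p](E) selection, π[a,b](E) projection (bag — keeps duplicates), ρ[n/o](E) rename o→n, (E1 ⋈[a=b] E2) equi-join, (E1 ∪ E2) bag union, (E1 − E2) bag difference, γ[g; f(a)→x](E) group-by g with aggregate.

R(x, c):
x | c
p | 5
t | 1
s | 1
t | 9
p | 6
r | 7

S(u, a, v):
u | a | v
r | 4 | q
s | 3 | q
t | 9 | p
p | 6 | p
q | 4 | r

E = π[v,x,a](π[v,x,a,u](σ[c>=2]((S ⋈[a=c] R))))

σ filters on c, owned by the right side.
E' = π[v,x,a](π[v,x,a,u]((S ⋈[a=c] σ[c>=2](R))))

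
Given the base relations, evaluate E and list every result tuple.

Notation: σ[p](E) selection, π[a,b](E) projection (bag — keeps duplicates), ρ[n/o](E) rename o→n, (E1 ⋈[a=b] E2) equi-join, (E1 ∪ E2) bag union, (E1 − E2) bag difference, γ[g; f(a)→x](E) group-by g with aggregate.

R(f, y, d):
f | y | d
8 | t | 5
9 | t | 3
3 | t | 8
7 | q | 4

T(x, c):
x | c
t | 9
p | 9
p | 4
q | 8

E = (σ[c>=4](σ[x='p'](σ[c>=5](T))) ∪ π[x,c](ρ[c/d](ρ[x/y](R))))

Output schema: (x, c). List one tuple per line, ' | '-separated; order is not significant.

Subexpression sizes:
  T → 4
  σ[c>=5](T) → 3
  σ[x='p'](σ[c>=5](T)) → 1
  σ[c>=4](σ[x='p'](σ[c>=5](T))) → 1
  R → 4
  ρ[x/y](R) → 4
  ρ[c/d](ρ[x/y](R)) → 4
  π[x,c](ρ[c/d](ρ[x/y](R))) → 4
  (σ[c>=4](σ[x='p'](σ[c>=5](T))) ∪ π[x,c](ρ[c/d](ρ[x/y](R)))) → 5

== RESULT ==
x | c
p | 9
q | 4
t | 3
t | 5
t | 8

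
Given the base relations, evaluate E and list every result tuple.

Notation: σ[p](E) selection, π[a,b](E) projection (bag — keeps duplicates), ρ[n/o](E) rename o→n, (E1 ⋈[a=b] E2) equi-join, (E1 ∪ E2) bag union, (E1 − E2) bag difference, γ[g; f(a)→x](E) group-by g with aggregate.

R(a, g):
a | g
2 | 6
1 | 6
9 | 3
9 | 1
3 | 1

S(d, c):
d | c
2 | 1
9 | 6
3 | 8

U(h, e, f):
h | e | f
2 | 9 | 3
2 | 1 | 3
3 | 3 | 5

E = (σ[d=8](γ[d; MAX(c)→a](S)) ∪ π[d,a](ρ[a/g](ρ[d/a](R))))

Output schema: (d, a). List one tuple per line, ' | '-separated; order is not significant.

Subexpression sizes:
  S → 3
  γ[d; MAX(c)→a](S) → 3
  σ[d=8](γ[d; MAX(c)→a](S)) → 0
  R → 5
  ρ[d/a](R) → 5
  ρ[a/g](ρ[d/a](R)) → 5
  π[d,a](ρ[a/g](ρ[d/a](R))) → 5
  (σ[d=8](γ[d; MAX(c)→a](S)) ∪ π[d,a](ρ[a/g](ρ[d/a](R)))) → 5

== RESULT ==
d | a
1 | 6
2 | 6
3 | 1
9 | 1
9 | 3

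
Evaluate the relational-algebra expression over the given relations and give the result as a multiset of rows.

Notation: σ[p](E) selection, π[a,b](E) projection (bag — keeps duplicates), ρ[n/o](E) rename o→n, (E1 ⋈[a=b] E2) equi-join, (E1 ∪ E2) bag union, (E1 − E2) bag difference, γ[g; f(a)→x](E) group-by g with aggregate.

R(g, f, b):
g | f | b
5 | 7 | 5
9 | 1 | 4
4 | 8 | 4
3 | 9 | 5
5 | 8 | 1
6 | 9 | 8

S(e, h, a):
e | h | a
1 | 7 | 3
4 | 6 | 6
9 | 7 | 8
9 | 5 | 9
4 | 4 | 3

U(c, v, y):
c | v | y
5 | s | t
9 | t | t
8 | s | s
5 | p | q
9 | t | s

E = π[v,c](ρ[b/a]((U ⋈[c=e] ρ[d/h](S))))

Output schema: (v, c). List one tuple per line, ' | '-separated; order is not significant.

Subexpression sizes:
  U → 5
  S → 5
  ρ[d/h](S) → 5
  (U ⋈[c=e] ρ[d/h](S)) → 4
  ρ[b/a]((U ⋈[c=e] ρ[d/h](S))) → 4
  π[v,c](ρ[b/a]((U ⋈[c=e] ρ[d/h](S)))) → 4

== RESULT ==
v | c
t | 9
t | 9
t | 9
t | 9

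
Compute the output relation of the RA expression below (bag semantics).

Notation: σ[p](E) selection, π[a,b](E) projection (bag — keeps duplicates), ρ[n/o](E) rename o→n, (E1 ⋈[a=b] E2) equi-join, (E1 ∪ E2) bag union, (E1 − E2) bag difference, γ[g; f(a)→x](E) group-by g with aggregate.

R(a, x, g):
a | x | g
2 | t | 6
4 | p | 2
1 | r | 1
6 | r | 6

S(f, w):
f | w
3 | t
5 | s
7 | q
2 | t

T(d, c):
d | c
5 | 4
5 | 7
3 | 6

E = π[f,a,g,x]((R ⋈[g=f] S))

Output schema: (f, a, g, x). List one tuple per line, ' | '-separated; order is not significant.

Per-node cardinality:
  R → 4
  S → 4
  (R ⋈[g=f] S) → 1
  π[f,a,g,x]((R ⋈[g=f] S)) → 1

== RESULT ==
f | a | g | x
2 | 4 | 2 | p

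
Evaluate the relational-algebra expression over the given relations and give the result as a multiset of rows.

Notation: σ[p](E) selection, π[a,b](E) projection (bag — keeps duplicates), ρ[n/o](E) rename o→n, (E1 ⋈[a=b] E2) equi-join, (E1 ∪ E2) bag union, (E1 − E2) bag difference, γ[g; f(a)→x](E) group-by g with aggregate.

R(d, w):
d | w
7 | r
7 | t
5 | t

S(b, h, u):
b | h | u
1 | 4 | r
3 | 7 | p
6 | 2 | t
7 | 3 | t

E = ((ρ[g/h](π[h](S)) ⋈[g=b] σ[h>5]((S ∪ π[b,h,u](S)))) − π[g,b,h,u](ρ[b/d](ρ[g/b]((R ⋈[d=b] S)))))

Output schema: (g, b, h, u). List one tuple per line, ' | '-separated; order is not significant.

Stepwise |·|:
  S → 4
  π[h](S) → 4
  ρ[g/h](π[h](S)) → 4
  S → 4
  S → 4
  π[b,h,u](S) → 4
  (S ∪ π[b,h,u](S)) → 8
  σ[h>5]((S ∪ π[b,h,u](S))) → 2
  (ρ[g/h](π[h](S)) ⋈[g=b] σ[h>5]((S ∪ π[b,h,u](S)))) → 2
  R → 3
  S → 4
  (R ⋈[d=b] S) → 2
  ρ[g/b]((R ⋈[d=b] S)) → 2
  ρ[b/d](ρ[g/b]((R ⋈[d=b] S))) → 2
  π[g,b,h,u](ρ[b/d](ρ[g/b]((R ⋈[d=b] S)))) → 2
  ((ρ[g/h](π[h](S)) ⋈[g=b] σ[h>5]((S ∪ π[b,h,u](S)))) − π[g,b,h,u](ρ[b/d](ρ[g/b]((R ⋈[d=b] S))))) → 2

== RESULT ==
g | b | h | u
3 | 3 | 7 | p
3 | 3 | 7 | p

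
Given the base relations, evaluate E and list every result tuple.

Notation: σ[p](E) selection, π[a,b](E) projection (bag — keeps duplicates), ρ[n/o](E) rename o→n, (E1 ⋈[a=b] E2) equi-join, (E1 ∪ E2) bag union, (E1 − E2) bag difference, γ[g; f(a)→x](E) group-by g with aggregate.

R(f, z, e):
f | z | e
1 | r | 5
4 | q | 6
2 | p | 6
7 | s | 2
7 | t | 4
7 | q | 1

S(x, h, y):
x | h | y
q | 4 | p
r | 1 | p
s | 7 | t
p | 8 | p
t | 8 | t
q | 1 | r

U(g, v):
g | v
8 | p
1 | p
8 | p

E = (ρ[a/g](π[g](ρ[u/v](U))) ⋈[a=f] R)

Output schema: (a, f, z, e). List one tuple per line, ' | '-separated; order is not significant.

Per-node cardinality:
  U → 3
  ρ[u/v](U) → 3
  π[g](ρ[u/v](U)) → 3
  ρ[a/g](π[g](ρ[u/v](U))) → 3
  R → 6
  (ρ[a/g](π[g](ρ[u/v](U))) ⋈[a=f] R) → 1

== RESULT ==
a | f | z | e
1 | 1 | r | 5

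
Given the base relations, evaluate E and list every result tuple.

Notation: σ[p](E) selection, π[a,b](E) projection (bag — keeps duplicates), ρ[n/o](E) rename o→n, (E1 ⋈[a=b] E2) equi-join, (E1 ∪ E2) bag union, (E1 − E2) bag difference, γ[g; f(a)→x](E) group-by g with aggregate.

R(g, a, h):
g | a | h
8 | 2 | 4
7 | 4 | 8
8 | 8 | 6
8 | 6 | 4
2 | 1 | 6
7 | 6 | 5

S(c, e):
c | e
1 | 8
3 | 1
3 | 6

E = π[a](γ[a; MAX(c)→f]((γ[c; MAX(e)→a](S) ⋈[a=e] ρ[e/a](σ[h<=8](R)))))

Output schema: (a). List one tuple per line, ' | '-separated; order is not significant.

Subexpression sizes:
  S → 3
  γ[c; MAX(e)→a](S) → 2
  R → 6
  σ[h<=8](R) → 6
  ρ[e/a](σ[h<=8](R)) → 6
  (γ[c; MAX(e)→a](S) ⋈[a=e] ρ[e/a](σ[h<=8](R))) → 3
  γ[a; MAX(c)→f]((γ[c; MAX(e)→a](S) ⋈[a=e] ρ[e/a](σ[h<=8](R)))) → 2
  π[a](γ[a; MAX(c)→f]((γ[c; MAX(e)→a](S) ⋈[a=e] ρ[e/a](σ[h<=8](R))))) → 2

== RESULT ==
a
6
8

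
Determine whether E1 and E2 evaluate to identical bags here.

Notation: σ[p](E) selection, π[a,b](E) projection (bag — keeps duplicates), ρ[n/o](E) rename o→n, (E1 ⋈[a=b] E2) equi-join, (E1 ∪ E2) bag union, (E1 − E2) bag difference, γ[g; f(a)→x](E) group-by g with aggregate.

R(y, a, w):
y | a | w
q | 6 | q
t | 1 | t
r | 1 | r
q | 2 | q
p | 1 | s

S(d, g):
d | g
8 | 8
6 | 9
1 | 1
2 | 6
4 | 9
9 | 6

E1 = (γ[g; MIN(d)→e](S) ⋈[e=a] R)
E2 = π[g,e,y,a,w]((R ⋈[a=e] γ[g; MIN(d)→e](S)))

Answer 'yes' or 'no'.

E1 subexpression sizes:
  S → 6
  γ[g; MIN(d)→e](S) → 4
  R → 5
  (γ[g; MIN(d)→e](S) ⋈[e=a] R) → 4
E2 subexpression sizes:
  R → 5
  S → 6
  γ[g; MIN(d)→e](S) → 4
  (R ⋈[a=e] γ[g; MIN(d)→e](S)) → 4
  π[g,e,y,a,w]((R ⋈[a=e] γ[g; MIN(d)→e](S))) → 4

E1 and E2 produce the same multiset:
g | e | y | a | w
1 | 1 | p | 1 | s
1 | 1 | r | 1 | r
1 | 1 | t | 1 | t
6 | 2 | q | 2 | q

yes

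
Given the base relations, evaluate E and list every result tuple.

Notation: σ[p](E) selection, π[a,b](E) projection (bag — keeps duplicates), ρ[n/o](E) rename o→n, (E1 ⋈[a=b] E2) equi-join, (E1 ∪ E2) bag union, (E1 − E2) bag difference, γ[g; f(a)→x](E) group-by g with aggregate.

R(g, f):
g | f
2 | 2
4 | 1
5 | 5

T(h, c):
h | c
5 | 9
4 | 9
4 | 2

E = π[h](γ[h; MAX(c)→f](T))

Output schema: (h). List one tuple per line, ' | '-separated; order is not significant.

Row counts bottom-up:
  T → 3
  γ[h; MAX(c)→f](T) → 2
  π[h](γ[h; MAX(c)→f](T)) → 2

== RESULT ==
h
4
5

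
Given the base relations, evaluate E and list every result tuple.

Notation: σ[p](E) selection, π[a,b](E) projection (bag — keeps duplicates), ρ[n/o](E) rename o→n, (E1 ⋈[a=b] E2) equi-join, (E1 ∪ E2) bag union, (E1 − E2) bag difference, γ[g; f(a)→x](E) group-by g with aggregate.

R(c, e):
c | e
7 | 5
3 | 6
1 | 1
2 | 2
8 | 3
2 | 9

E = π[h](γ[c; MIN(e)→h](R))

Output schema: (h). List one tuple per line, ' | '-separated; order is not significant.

Subexpression sizes:
  R → 6
  γ[c; MIN(e)→h](R) → 5
  π[h](γ[c; MIN(e)→h](R)) → 5

== RESULT ==
h
1
2
3
5
6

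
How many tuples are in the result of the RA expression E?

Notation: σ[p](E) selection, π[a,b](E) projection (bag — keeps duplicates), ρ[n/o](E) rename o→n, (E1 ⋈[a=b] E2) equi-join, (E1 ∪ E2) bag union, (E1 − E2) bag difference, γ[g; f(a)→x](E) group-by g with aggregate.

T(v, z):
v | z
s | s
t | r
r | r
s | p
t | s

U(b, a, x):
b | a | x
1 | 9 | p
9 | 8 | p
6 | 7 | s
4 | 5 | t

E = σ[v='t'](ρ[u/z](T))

Per-node cardinality:
  T → 5
  ρ[u/z](T) → 5
  σ[v='t'](ρ[u/z](T)) → 2

|E| = 2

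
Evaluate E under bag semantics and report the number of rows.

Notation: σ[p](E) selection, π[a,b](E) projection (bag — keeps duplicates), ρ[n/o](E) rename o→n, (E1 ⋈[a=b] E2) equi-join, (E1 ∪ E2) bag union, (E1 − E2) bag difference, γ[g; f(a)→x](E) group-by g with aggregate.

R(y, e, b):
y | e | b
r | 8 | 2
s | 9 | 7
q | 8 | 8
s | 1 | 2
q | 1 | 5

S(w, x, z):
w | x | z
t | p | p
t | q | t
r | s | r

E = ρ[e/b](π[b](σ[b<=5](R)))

Row counts bottom-up:
  R → 5
  σ[b<=5](R) → 3
  π[b](σ[b<=5](R)) → 3
  ρ[e/b](π[b](σ[b<=5](R))) → 3

|E| = 3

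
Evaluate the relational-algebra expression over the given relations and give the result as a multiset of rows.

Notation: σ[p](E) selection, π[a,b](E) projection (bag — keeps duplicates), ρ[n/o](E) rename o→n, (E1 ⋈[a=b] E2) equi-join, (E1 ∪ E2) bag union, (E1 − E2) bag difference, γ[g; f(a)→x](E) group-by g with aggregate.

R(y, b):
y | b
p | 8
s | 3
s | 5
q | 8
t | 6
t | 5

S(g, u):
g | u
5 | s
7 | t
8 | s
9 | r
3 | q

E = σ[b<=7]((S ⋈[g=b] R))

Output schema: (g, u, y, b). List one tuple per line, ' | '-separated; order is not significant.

Stepwise |·|:
  S → 5
  R → 6
  (S ⋈[g=b] R) → 5
  σ[b<=7]((S ⋈[g=b] R)) → 3

== RESULT ==
g | u | y | b
3 | q | s | 3
5 | s | s | 5
5 | s | t | 5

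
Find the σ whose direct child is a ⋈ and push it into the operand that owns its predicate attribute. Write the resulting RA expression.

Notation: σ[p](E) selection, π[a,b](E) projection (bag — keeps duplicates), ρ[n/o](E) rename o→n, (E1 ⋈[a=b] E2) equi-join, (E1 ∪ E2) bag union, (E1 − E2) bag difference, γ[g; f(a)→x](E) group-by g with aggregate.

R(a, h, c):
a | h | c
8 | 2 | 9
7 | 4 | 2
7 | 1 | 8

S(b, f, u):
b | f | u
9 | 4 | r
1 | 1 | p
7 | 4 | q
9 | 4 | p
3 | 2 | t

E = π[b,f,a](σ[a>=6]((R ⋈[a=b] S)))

σ filters on a, owned by the left side.
E' = π[b,f,a]((σ[a>=6](R) ⋈[a=b] S))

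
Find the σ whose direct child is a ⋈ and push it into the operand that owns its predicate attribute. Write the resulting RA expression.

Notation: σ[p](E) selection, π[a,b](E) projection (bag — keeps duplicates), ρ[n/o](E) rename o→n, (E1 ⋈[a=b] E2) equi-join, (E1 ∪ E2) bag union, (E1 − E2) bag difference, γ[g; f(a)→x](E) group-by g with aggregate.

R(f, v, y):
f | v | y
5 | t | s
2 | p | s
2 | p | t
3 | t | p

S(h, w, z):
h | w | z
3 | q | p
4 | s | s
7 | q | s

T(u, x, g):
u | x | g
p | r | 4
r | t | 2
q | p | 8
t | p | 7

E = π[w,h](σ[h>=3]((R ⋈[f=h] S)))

σ filters on h, owned by the right side.
E' = π[w,h]((R ⋈[f=h] σ[h>=3](S)))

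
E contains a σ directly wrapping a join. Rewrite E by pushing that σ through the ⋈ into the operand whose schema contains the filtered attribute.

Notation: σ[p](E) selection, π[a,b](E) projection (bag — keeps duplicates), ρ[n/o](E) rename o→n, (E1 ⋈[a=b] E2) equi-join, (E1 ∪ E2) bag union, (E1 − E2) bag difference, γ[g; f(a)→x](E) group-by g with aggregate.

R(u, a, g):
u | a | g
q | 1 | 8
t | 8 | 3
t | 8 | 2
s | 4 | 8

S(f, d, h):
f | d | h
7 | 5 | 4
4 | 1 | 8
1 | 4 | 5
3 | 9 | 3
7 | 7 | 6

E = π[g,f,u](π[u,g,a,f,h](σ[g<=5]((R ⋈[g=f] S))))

σ filters on g, owned by the left side.
E' = π[g,f,u](π[u,g,a,f,h]((σ[g<=5](R) ⋈[g=f] S)))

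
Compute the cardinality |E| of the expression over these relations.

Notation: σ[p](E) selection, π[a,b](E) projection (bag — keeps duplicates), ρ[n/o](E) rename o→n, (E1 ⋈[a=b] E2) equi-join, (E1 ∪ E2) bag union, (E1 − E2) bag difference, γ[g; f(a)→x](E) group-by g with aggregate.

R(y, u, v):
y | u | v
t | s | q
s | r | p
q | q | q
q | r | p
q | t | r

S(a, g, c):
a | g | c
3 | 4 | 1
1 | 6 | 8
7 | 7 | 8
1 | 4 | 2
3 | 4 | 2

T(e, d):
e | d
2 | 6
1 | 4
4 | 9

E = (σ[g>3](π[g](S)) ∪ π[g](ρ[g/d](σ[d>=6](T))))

Stepwise |·|:
  S → 5
  π[g](S) → 5
  σ[g>3](π[g](S)) → 5
  T → 3
  σ[d>=6](T) → 2
  ρ[g/d](σ[d>=6](T)) → 2
  π[g](ρ[g/d](σ[d>=6](T))) → 2
  (σ[g>3](π[g](S)) ∪ π[g](ρ[g/d](σ[d>=6](T)))) → 7

|E| = 7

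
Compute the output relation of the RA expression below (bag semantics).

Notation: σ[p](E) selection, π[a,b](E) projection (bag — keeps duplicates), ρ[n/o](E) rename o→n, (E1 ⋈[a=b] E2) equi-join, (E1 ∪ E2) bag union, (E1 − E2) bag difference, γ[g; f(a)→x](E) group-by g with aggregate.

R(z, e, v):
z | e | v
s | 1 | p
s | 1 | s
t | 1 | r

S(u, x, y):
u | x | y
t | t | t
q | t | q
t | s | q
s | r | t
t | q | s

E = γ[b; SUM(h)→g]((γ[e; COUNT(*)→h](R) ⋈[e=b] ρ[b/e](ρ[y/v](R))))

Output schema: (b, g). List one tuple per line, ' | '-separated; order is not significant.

Per-node cardinality:
  R → 3
  γ[e; COUNT(*)→h](R) → 1
  R → 3
  ρ[y/v](R) → 3
  ρ[b/e](ρ[y/v](R)) → 3
  (γ[e; COUNT(*)→h](R) ⋈[e=b] ρ[b/e](ρ[y/v](R))) → 3
  γ[b; SUM(h)→g]((γ[e; COUNT(*)→h](R) ⋈[e=b] ρ[b/e](ρ[y/v](R)))) → 1

== RESULT ==
b | g
1 | 9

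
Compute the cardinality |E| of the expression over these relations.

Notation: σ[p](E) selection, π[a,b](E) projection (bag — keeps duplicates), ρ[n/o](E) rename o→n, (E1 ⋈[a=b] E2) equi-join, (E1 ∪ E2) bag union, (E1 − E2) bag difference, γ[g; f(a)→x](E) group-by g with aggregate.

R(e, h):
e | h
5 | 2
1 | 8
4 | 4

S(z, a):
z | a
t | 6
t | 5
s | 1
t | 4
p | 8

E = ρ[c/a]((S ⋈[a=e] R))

Subexpression sizes:
  S → 5
  R → 3
  (S ⋈[a=e] R) → 3
  ρ[c/a]((S ⋈[a=e] R)) → 3

|E| = 3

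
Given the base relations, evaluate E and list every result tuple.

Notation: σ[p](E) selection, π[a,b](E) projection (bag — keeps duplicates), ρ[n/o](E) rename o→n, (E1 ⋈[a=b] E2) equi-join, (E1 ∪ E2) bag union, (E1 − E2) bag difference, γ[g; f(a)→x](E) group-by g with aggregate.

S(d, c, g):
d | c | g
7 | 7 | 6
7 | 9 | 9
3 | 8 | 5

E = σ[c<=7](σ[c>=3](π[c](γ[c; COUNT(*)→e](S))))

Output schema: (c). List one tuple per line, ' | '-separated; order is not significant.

Per-node cardinality:
  S → 3
  γ[c; COUNT(*)→e](S) → 3
  π[c](γ[c; COUNT(*)→e](S)) → 3
  σ[c>=3](π[c](γ[c; COUNT(*)→e](S))) → 3
  σ[c<=7](σ[c>=3](π[c](γ[c; COUNT(*)→e](S)))) → 1

== RESULT ==
c
7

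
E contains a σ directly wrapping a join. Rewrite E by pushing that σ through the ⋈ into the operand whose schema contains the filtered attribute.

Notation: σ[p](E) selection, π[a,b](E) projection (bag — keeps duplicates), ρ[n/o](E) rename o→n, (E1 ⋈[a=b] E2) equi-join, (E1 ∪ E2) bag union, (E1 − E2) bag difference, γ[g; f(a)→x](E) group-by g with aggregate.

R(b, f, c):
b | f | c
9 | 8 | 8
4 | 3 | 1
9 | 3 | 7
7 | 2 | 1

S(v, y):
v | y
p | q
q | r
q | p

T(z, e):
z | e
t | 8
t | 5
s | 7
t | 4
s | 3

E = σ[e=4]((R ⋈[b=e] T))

σ filters on e, owned by the right side.
E' = (R ⋈[b=e] σ[e=4](T))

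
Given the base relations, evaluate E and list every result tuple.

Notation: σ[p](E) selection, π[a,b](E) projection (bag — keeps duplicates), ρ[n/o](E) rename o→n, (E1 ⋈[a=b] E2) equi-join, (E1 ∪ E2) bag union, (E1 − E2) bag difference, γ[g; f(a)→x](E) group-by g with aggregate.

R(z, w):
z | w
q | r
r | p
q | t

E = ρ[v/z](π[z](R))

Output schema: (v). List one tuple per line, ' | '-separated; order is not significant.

Row counts bottom-up:
  R → 3
  π[z](R) → 3
  ρ[v/z](π[z](R)) → 3

== RESULT ==
v
q
q
r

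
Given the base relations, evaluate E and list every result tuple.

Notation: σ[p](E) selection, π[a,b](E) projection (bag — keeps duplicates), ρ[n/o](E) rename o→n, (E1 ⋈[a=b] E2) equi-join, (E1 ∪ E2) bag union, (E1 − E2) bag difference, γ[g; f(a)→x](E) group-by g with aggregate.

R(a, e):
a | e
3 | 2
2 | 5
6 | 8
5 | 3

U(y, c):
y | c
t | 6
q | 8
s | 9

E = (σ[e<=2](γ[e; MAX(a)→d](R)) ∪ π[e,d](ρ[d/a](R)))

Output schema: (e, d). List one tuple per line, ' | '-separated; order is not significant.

Per-node cardinality:
  R → 4
  γ[e; MAX(a)→d](R) → 4
  σ[e<=2](γ[e; MAX(a)→d](R)) → 1
  R → 4
  ρ[d/a](R) → 4
  π[e,d](ρ[d/a](R)) → 4
  (σ[e<=2](γ[e; MAX(a)→d](R)) ∪ π[e,d](ρ[d/a](R))) → 5

== RESULT ==
e | d
2 | 3
2 | 3
3 | 5
5 | 2
8 | 6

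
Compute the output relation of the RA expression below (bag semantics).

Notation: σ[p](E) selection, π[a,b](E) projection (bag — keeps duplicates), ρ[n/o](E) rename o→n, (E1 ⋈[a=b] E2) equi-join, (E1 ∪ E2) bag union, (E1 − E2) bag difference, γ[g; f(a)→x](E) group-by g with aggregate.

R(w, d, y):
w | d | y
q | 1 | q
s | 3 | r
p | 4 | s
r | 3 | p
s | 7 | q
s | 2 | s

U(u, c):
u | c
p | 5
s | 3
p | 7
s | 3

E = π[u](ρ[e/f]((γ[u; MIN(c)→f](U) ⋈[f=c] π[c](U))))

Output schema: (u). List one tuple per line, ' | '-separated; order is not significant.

Subexpression sizes:
  U → 4
  γ[u; MIN(c)→f](U) → 2
  U → 4
  π[c](U) → 4
  (γ[u; MIN(c)→f](U) ⋈[f=c] π[c](U)) → 3
  ρ[e/f]((γ[u; MIN(c)→f](U) ⋈[f=c] π[c](U))) → 3
  π[u](ρ[e/f]((γ[u; MIN(c)→f](U) ⋈[f=c] π[c](U)))) → 3

== RESULT ==
u
p
s
s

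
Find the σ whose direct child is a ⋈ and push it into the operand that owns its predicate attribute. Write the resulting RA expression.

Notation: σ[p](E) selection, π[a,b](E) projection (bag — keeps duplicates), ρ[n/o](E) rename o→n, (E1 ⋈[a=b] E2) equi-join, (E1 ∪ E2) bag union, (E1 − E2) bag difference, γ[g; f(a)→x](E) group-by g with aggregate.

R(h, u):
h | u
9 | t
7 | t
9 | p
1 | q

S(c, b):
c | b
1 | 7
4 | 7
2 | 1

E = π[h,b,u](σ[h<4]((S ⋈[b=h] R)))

σ filters on h, owned by the right side.
E' = π[h,b,u]((S ⋈[b=h] σ[h<4](R)))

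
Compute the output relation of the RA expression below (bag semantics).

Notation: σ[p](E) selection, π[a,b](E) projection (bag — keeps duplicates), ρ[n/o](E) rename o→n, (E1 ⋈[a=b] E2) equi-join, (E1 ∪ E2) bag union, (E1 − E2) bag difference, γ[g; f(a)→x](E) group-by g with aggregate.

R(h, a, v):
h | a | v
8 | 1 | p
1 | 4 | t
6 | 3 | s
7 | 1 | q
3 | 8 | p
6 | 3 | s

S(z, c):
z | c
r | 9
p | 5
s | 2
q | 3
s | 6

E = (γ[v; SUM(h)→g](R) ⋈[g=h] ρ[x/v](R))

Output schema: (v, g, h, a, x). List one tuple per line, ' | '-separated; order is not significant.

Row counts bottom-up:
  R → 6
  γ[v; SUM(h)→g](R) → 4
  R → 6
  ρ[x/v](R) → 6
  (γ[v; SUM(h)→g](R) ⋈[g=h] ρ[x/v](R)) → 2

== RESULT ==
v | g | h | a | x
q | 7 | 7 | 1 | q
t | 1 | 1 | 4 | t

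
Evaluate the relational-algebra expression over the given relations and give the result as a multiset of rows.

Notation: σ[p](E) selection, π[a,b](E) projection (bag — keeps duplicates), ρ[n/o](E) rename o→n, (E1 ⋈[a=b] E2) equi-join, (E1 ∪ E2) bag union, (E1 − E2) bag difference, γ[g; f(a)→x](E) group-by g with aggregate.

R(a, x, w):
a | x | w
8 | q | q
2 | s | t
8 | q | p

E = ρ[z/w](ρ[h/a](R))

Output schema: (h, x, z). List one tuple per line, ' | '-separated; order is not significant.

Row counts bottom-up:
  R → 3
  ρ[h/a](R) → 3
  ρ[z/w](ρ[h/a](R)) → 3

== RESULT ==
h | x | z
2 | s | t
8 | q | p
8 | q | q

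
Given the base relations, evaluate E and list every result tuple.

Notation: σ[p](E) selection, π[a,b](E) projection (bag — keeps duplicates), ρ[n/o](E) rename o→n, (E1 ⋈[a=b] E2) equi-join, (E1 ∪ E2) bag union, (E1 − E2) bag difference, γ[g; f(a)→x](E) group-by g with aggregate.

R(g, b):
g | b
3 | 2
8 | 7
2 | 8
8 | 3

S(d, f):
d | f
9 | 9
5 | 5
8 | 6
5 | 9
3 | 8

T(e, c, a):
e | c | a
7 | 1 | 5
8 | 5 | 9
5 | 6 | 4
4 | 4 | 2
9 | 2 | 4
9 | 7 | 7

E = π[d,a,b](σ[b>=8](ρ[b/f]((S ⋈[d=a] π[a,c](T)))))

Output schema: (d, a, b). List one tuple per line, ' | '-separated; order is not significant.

Subexpression sizes:
  S → 5
  T → 6
  π[a,c](T) → 6
  (S ⋈[d=a] π[a,c](T)) → 3
  ρ[b/f]((S ⋈[d=a] π[a,c](T))) → 3
  σ[b>=8](ρ[b/f]((S ⋈[d=a] π[a,c](T)))) → 2
  π[d,a,b](σ[b>=8](ρ[b/f]((S ⋈[d=a] π[a,c](T))))) → 2

== RESULT ==
d | a | b
5 | 5 | 9
9 | 9 | 9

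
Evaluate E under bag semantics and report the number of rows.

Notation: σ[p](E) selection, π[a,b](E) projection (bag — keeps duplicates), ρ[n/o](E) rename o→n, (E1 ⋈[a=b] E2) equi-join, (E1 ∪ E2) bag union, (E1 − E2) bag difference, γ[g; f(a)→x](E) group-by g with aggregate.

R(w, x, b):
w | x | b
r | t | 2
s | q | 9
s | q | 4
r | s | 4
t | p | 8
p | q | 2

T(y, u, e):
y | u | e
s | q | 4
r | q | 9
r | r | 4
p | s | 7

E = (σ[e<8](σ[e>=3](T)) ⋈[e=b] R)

Stepwise |·|:
  T → 4
  σ[e>=3](T) → 4
  σ[e<8](σ[e>=3](T)) → 3
  R → 6
  (σ[e<8](σ[e>=3](T)) ⋈[e=b] R) → 4

|E| = 4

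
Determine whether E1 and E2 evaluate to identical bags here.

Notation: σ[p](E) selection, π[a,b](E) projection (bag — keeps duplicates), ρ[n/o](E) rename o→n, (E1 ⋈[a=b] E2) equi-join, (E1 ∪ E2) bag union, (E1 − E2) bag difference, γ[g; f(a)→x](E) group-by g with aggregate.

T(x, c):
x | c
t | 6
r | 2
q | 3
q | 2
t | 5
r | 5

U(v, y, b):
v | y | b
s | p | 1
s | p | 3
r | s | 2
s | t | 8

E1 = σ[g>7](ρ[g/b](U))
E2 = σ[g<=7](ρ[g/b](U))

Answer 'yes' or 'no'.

E1 per-node cardinality:
  U → 4
  ρ[g/b](U) → 4
  σ[g>7](ρ[g/b](U)) → 1
E2 per-node cardinality:
  U → 4
  ρ[g/b](U) → 4
  σ[g<=7](ρ[g/b](U)) → 3

E1 result:
v | y | g
s | t | 8
E2 result:
v | y | g
r | s | 2
s | p | 1
s | p | 3
Witness: ('s', 't', 8) appears 1× in E1 but 0× in E2.

no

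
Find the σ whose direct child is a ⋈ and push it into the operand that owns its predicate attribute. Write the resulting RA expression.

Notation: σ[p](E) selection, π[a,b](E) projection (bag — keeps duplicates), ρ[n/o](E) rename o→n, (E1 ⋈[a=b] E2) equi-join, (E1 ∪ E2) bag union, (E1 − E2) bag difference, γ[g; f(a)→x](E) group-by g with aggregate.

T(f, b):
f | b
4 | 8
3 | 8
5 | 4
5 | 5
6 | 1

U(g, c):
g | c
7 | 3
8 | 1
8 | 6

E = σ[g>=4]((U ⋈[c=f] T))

σ filters on g, owned by the left side.
E' = (σ[g>=4](U) ⋈[c=f] T)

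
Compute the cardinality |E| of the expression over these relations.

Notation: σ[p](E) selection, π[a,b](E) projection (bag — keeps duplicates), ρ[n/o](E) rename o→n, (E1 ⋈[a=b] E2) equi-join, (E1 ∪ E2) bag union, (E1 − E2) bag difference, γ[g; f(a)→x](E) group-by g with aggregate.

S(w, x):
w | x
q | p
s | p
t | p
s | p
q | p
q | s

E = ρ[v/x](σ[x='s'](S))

Stepwise |·|:
  S → 6
  σ[x='s'](S) → 1
  ρ[v/x](σ[x='s'](S)) → 1

|E| = 1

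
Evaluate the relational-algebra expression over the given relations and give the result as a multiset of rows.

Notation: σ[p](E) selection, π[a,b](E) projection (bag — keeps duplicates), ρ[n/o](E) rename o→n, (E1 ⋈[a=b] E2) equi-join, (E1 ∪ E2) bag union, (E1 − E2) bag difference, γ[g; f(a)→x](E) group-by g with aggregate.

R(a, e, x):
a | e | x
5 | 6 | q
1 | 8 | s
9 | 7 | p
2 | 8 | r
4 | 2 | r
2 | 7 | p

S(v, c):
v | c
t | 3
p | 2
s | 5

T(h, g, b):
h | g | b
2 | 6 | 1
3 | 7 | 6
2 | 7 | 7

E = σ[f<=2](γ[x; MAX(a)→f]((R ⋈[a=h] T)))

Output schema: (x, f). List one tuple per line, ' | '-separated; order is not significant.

Subexpression sizes:
  R → 6
  T → 3
  (R ⋈[a=h] T) → 4
  γ[x; MAX(a)→f]((R ⋈[a=h] T)) → 2
  σ[f<=2](γ[x; MAX(a)→f]((R ⋈[a=h] T))) → 2

== RESULT ==
x | f
p | 2
r | 2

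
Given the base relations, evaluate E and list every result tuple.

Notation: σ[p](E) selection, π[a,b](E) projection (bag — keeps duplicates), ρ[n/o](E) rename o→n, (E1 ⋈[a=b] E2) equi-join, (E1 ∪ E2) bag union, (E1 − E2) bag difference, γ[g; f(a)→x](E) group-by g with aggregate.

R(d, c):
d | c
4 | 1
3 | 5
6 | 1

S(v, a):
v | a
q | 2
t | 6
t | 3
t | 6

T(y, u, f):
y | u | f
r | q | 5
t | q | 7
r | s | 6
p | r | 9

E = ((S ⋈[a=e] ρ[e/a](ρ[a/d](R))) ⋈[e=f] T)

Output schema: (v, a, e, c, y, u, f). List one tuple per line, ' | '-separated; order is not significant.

Subexpression sizes:
  S → 4
  R → 3
  ρ[a/d](R) → 3
  ρ[e/a](ρ[a/d](R)) → 3
  (S ⋈[a=e] ρ[e/a](ρ[a/d](R))) → 3
  T → 4
  ((S ⋈[a=e] ρ[e/a](ρ[a/d](R))) ⋈[e=f] T) → 2

== RESULT ==
v | a | e | c | y | u | f
t | 6 | 6 | 1 | r | s | 6
t | 6 | 6 | 1 | r | s | 6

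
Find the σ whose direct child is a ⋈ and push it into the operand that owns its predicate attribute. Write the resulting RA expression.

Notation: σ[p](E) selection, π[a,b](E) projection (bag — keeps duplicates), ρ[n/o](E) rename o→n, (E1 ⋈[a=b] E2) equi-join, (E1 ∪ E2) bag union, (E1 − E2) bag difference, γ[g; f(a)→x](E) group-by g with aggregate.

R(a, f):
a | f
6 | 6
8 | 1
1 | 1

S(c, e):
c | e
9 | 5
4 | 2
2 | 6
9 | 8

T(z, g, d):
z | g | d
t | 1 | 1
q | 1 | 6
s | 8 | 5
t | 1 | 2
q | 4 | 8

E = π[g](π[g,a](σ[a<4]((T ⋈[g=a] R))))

σ filters on a, owned by the right side.
E' = π[g](π[g,a]((T ⋈[g=a] σ[a<4](R))))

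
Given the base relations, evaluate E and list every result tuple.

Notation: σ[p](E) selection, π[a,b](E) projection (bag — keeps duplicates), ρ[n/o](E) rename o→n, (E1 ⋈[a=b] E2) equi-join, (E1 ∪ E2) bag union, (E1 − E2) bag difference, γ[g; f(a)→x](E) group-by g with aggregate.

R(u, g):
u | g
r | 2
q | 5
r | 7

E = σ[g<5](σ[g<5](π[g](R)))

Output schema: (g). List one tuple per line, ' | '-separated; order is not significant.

Subexpression sizes:
  R → 3
  π[g](R) → 3
  σ[g<5](π[g](R)) → 1
  σ[g<5](σ[g<5](π[g](R))) → 1

== RESULT ==
g
2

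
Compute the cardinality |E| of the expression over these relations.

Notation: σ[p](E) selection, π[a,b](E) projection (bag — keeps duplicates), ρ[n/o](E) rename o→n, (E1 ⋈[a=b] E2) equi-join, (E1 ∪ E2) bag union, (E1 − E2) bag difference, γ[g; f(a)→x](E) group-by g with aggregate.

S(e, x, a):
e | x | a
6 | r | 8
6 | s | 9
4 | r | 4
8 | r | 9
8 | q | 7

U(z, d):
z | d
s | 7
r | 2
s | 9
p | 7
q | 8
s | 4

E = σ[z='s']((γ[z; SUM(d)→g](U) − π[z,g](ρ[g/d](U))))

Per-node cardinality:
  U → 6
  γ[z; SUM(d)→g](U) → 4
  U → 6
  ρ[g/d](U) → 6
  π[z,g](ρ[g/d](U)) → 6
  (γ[z; SUM(d)→g](U) − π[z,g](ρ[g/d](U))) → 1
  σ[z='s']((γ[z; SUM(d)→g](U) − π[z,g](ρ[g/d](U)))) → 1

|E| = 1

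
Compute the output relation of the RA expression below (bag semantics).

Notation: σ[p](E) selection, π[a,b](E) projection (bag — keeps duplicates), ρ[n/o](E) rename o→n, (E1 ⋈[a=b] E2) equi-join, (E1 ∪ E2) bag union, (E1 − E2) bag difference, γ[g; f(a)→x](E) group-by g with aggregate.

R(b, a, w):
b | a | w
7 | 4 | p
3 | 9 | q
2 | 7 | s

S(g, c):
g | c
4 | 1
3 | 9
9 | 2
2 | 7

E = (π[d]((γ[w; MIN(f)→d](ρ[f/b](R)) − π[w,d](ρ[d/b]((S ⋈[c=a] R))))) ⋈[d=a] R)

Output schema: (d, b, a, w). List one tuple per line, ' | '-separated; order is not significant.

Row counts bottom-up:
  R → 3
  ρ[f/b](R) → 3
  γ[w; MIN(f)→d](ρ[f/b](R)) → 3
  S → 4
  R → 3
  (S ⋈[c=a] R) → 2
  ρ[d/b]((S ⋈[c=a] R)) → 2
  π[w,d](ρ[d/b]((S ⋈[c=a] R))) → 2
  (γ[w; MIN(f)→d](ρ[f/b](R)) − π[w,d](ρ[d/b]((S ⋈[c=a] R)))) → 1
  π[d]((γ[w; MIN(f)→d](ρ[f/b](R)) − π[w,d](ρ[d/b]((S ⋈[c=a] R))))) → 1
  R → 3
  (π[d]((γ[w; MIN(f)→d](ρ[f/b](R)) − π[w,d](ρ[d/b]((S ⋈[c=a] R))))) ⋈[d=a] R) → 1

== RESULT ==
d | b | a | w
7 | 2 | 7 | s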